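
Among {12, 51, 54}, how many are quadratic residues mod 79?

(12/79) = -1 → non-residue.
(51/79) = +1 → QR.
(54/79) = -1 → non-residue.
Total quadratic residues among the 3: 1.

1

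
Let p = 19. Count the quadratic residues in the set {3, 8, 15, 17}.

1

(3/19) = -1 → non-residue.
(8/19) = -1 → non-residue.
(15/19) = -1 → non-residue.
(17/19) = +1 → QR.
Total quadratic residues among the 4: 1.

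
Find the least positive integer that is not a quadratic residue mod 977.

(2/977) = +1, so 2 is a residue.
(3/977) = −1, so 3 is the smallest positive non-residue mod 977.

3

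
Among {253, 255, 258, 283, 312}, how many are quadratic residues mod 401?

2

(253/401) = -1 → non-residue.
(255/401) = +1 → QR.
(258/401) = -1 → non-residue.
(283/401) = -1 → non-residue.
(312/401) = +1 → QR.
Total quadratic residues among the 5: 2.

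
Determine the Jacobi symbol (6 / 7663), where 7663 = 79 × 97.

-1

Pull out 2: since 7663 ≡ 7 (mod 8), (2/7663) = +1.
Reciprocity: 3 ≡ 3 and 7663 ≡ 3 (mod 4), so (3/7663) = −(7663/3).
Reduce top mod 3: now compute (1/3).
Reached (1/3) = 1. Collecting the sign flips along the way, the symbol is -1.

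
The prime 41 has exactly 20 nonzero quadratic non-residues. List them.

3, 6, 7, 11, 12, 13, 14, 15, 17, 19, 22, 24, 26, 27, 28, 29, 30, 34, 35, 38

Square k = 1,…,20 (k and 41−k give the same square):
1²=1, 2²=4, 3²=9, 4²=16, 5²=25, 6²=36, 7²≡8, 8²≡23, 9²≡40, 10²≡18, 11²≡39, 12²≡21, 13²≡5, 14²≡32, 15²≡20, 16²≡10, 17²≡2, 18²≡37, 19²≡33, 20²≡31 (mod 41).
The residues are {1, 2, 4, 5, 8, 9, 10, 16, 18, 20, 21, 23, 25, 31, 32, 33, 36, 37, 39, 40}; the non-residues are the remaining 20 nonzero classes.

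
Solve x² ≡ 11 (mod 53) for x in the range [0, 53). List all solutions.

53 ≡ 1 (mod 4), so we find a root by search.
Trying successive values, 8² = 64 ≡ 11 (mod 53). The other root is 53 − 8 = 45.

8, 45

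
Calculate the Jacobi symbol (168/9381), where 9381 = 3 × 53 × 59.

Pull out 2^3: since 9381 ≡ 5 (mod 8), (2/9381) = -1, so (2/9381)^3 = -1.
Reciprocity: 21 ≡ 1 and 9381 ≡ 1 (mod 4), so (21/9381) = +(9381/21).
Reduce top mod 21: now compute (15/21).
Reciprocity: 15 ≡ 3 and 21 ≡ 1 (mod 4), so (15/21) = +(21/15).
Reduce top mod 15: now compute (6/15).
Pull out 2: since 15 ≡ 7 (mod 8), (2/15) = +1.
Reciprocity: 3 ≡ 3 and 15 ≡ 3 (mod 4), so (3/15) = −(15/3).
Reduce top mod 3: now compute (0/3).
Top reduces to 0: gcd > 1, so the symbol is 0.

0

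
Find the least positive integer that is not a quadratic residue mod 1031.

7

(2/1031) = +1, so 2 is a residue.
(3/1031) = +1, so 3 is a residue.
(4/1031) = +1, so 4 is a residue.
(5/1031) = +1, so 5 is a residue.
(6/1031) = +1, so 6 is a residue.
(7/1031) = −1, so 7 is the smallest positive non-residue mod 1031.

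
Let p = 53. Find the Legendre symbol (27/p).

-1

Reciprocity: 27 ≡ 3 and 53 ≡ 1 (mod 4), so (27/53) = +(53/27).
Reduce top mod 27: now compute (26/27).
Pull out 2: since 27 ≡ 3 (mod 8), (2/27) = -1.
Reciprocity: 13 ≡ 1 and 27 ≡ 3 (mod 4), so (13/27) = +(27/13).
Reduce top mod 13: now compute (1/13).
Reached (1/13) = 1. Collecting the sign flips along the way, the symbol is -1.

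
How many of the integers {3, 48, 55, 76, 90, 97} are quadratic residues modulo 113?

1

(3/113) = -1 → non-residue.
(48/113) = -1 → non-residue.
(55/113) = -1 → non-residue.
(76/113) = -1 → non-residue.
(90/113) = -1 → non-residue.
(97/113) = +1 → QR.
Total quadratic residues among the 6: 1.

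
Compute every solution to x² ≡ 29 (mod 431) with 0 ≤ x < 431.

Since 431 ≡ 3 (mod 4), a square root of 29 is 29^((431+1)/4) = 29^108 mod 431.
Repeated squaring: 29^2≡410, 29^4≡10, 29^8≡100, 29^16≡87, 29^32≡242, 29^64≡379 (mod 431).
29^108 = 29^(64+32+8+4) ≡ 338 (mod 431).
Check: 338² = 114244 ≡ 29 (mod 431). The two roots are 93 and 338.

93, 338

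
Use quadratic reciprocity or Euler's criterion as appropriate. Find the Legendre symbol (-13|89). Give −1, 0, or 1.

-1

Euler's criterion: (-13/89) ≡ 76^44 (mod 89).
76^2 ≡ 80 (mod 89)
76^4 ≡ 81 (mod 89)
76^8 ≡ 64 (mod 89)
76^16 ≡ 2 (mod 89)
76^32 ≡ 4 (mod 89)
76^44 = 76^(32+8+4) ≡ 88 (mod 89).
Result is 88 ≡ −1, so (-13/89) = −1.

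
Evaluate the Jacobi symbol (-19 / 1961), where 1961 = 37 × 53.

1

First reduce: -19 ≡ 1942 (mod 1961).
Pull out 2: since 1961 ≡ 1 (mod 8), (2/1961) = +1.
Reciprocity: 971 ≡ 3 and 1961 ≡ 1 (mod 4), so (971/1961) = +(1961/971).
Reduce top mod 971: now compute (19/971).
Reciprocity: 19 ≡ 3 and 971 ≡ 3 (mod 4), so (19/971) = −(971/19).
Reduce top mod 19: now compute (2/19).
Pull out 2: since 19 ≡ 3 (mod 8), (2/19) = -1.
Reached (1/19) = 1. Collecting the sign flips along the way, the symbol is +1.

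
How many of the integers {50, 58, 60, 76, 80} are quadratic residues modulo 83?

0

(50/83) = -1 → non-residue.
(58/83) = -1 → non-residue.
(60/83) = -1 → non-residue.
(76/83) = -1 → non-residue.
(80/83) = -1 → non-residue.
Total quadratic residues among the 5: 0.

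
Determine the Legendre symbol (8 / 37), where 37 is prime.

Euler's criterion: (8/37) ≡ 8^18 (mod 37).
8^2 ≡ 27 (mod 37)
8^4 ≡ 26 (mod 37)
8^8 ≡ 10 (mod 37)
8^16 ≡ 26 (mod 37)
8^18 = 8^(16+2) ≡ 36 (mod 37).
Result is 36 ≡ −1, so (8/37) = −1.

-1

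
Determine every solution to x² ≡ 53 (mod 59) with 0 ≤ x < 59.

Since 59 ≡ 3 (mod 4), a square root of 53 is 53^((59+1)/4) = 53^15 mod 59.
Repeated squaring: 53^2≡36, 53^4≡57, 53^8≡4 (mod 59).
53^15 = 53^(8+4+2+1) ≡ 17 (mod 59).
Check: 17² = 289 ≡ 53 (mod 59). The two roots are 17 and 42.

17, 42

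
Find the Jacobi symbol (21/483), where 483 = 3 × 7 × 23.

Reciprocity: 21 ≡ 1 and 483 ≡ 3 (mod 4), so (21/483) = +(483/21).
Reduce top mod 21: now compute (0/21).
Top reduces to 0: gcd > 1, so the symbol is 0.

0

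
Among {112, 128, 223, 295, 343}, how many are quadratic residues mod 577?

2

(112/577) = -1 → non-residue.
(128/577) = +1 → QR.
(223/577) = +1 → QR.
(295/577) = -1 → non-residue.
(343/577) = -1 → non-residue.
Total quadratic residues among the 5: 2.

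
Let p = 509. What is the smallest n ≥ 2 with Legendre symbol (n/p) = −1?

(2/509) = −1, so 2 is the smallest positive non-residue mod 509.

2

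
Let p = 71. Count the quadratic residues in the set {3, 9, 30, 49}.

(3/71) = +1 → QR.
(9/71) = +1 → QR.
(30/71) = +1 → QR.
(49/71) = +1 → QR.
Total quadratic residues among the 4: 4.

4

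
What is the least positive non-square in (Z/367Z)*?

3

(2/367) = +1, so 2 is a residue.
(3/367) = −1, so 3 is the smallest positive non-residue mod 367.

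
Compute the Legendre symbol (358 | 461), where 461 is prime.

Pull out 2: since 461 ≡ 5 (mod 8), (2/461) = -1.
Reciprocity: 179 ≡ 3 and 461 ≡ 1 (mod 4), so (179/461) = +(461/179).
Reduce top mod 179: now compute (103/179).
Reciprocity: 103 ≡ 3 and 179 ≡ 3 (mod 4), so (103/179) = −(179/103).
Reduce top mod 103: now compute (76/103).
Pull out 2^2: since 103 ≡ 7 (mod 8), (2/103) = +1, so (2/103)^2 = +1.
Reciprocity: 19 ≡ 3 and 103 ≡ 3 (mod 4), so (19/103) = −(103/19).
Reduce top mod 19: now compute (8/19).
Pull out 2^3: since 19 ≡ 3 (mod 8), (2/19) = -1, so (2/19)^3 = -1.
Reached (1/19) = 1. Collecting the sign flips along the way, the symbol is +1.

1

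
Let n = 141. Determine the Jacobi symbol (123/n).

Reciprocity: 123 ≡ 3 and 141 ≡ 1 (mod 4), so (123/141) = +(141/123).
Reduce top mod 123: now compute (18/123).
Pull out 2: since 123 ≡ 3 (mod 8), (2/123) = -1.
Reciprocity: 9 ≡ 1 and 123 ≡ 3 (mod 4), so (9/123) = +(123/9).
Reduce top mod 9: now compute (6/9).
Pull out 2: since 9 ≡ 1 (mod 8), (2/9) = +1.
Reciprocity: 3 ≡ 3 and 9 ≡ 1 (mod 4), so (3/9) = +(9/3).
Reduce top mod 3: now compute (0/3).
Top reduces to 0: gcd > 1, so the symbol is 0.

0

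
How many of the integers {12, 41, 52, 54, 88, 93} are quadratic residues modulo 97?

4

(12/97) = +1 → QR.
(41/97) = -1 → non-residue.
(52/97) = -1 → non-residue.
(54/97) = +1 → QR.
(88/97) = +1 → QR.
(93/97) = +1 → QR.
Total quadratic residues among the 6: 4.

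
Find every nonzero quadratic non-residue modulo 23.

5,7,10,11,14,15,17,19,20,21,22

Square k = 1,…,11 (k and 23−k give the same square):
1²=1, 2²=4, 3²=9, 4²=16, 5²≡2, 6²≡13, 7²≡3, 8²≡18, 9²≡12, 10²≡8, 11²≡6 (mod 23).
The residues are {1, 2, 3, 4, 6, 8, 9, 12, 13, 16, 18}; the non-residues are the remaining 11 nonzero classes.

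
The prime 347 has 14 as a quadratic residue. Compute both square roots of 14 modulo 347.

Since 347 ≡ 3 (mod 4), a square root of 14 is 14^((347+1)/4) = 14^87 mod 347.
Repeated squaring: 14^2≡196, 14^4≡246, 14^8≡138, 14^16≡306, 14^32≡293, 14^64≡140 (mod 347).
14^87 = 14^(64+16+4+2+1) ≡ 328 (mod 347).
Check: 328² = 107584 ≡ 14 (mod 347). The two roots are 19 and 328.

19, 328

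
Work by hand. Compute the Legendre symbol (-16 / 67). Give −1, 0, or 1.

-1

First reduce: -16 ≡ 51 (mod 67).
Reciprocity: 51 ≡ 3 and 67 ≡ 3 (mod 4), so (51/67) = −(67/51).
Reduce top mod 51: now compute (16/51).
Pull out 2^4: since 51 ≡ 3 (mod 8), (2/51) = -1, so (2/51)^4 = +1.
Reached (1/51) = 1. Collecting the sign flips along the way, the symbol is -1.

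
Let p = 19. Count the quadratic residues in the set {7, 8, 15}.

1

(7/19) = +1 → QR.
(8/19) = -1 → non-residue.
(15/19) = -1 → non-residue.
Total quadratic residues among the 3: 1.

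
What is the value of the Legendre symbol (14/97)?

-1

Euler's criterion: (14/97) ≡ 14^48 (mod 97).
14^2 ≡ 2 (mod 97)
14^4 ≡ 4 (mod 97)
14^8 ≡ 16 (mod 97)
14^16 ≡ 62 (mod 97)
14^32 ≡ 61 (mod 97)
14^48 = 14^(32+16) ≡ 96 (mod 97).
Result is 96 ≡ −1, so (14/97) = −1.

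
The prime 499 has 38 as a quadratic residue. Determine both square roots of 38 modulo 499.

176, 323

Since 499 ≡ 3 (mod 4), a square root of 38 is 38^((499+1)/4) = 38^125 mod 499.
Repeated squaring: 38^2≡446, 38^4≡314, 38^8≡293, 38^16≡21, 38^32≡441, 38^64≡370 (mod 499).
38^125 = 38^(64+32+16+8+4+1) ≡ 323 (mod 499).
Check: 323² = 104329 ≡ 38 (mod 499). The two roots are 176 and 323.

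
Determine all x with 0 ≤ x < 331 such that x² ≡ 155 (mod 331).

157, 174

Since 331 ≡ 3 (mod 4), a square root of 155 is 155^((331+1)/4) = 155^83 mod 331.
Repeated squaring: 155^2≡193, 155^4≡177, 155^8≡215, 155^16≡216, 155^32≡316, 155^64≡225 (mod 331).
155^83 = 155^(64+16+2+1) ≡ 157 (mod 331).
Check: 157² = 24649 ≡ 155 (mod 331). The two roots are 157 and 174.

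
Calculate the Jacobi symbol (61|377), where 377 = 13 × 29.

-1

Reciprocity: 61 ≡ 1 and 377 ≡ 1 (mod 4), so (61/377) = +(377/61).
Reduce top mod 61: now compute (11/61).
Reciprocity: 11 ≡ 3 and 61 ≡ 1 (mod 4), so (11/61) = +(61/11).
Reduce top mod 11: now compute (6/11).
Pull out 2: since 11 ≡ 3 (mod 8), (2/11) = -1.
Reciprocity: 3 ≡ 3 and 11 ≡ 3 (mod 4), so (3/11) = −(11/3).
Reduce top mod 3: now compute (2/3).
Pull out 2: since 3 ≡ 3 (mod 8), (2/3) = -1.
Reached (1/3) = 1. Collecting the sign flips along the way, the symbol is -1.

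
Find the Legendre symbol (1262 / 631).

0

First reduce: 1262 ≡ 0 (mod 631).
Top reduces to 0: gcd > 1, so the symbol is 0.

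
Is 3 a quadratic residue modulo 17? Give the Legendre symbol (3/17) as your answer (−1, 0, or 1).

Reciprocity: 3 ≡ 3 and 17 ≡ 1 (mod 4), so (3/17) = +(17/3).
Reduce top mod 3: now compute (2/3).
Pull out 2: since 3 ≡ 3 (mod 8), (2/3) = -1.
Reached (1/3) = 1. Collecting the sign flips along the way, the symbol is -1.

-1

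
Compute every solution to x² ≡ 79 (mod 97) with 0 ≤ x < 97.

97 ≡ 1 (mod 4), so we find a root by search.
Trying successive values, 46² = 2116 ≡ 79 (mod 97). The other root is 97 − 46 = 51.

46, 51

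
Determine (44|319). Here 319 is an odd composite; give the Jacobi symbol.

Pull out 2^2: since 319 ≡ 7 (mod 8), (2/319) = +1, so (2/319)^2 = +1.
Reciprocity: 11 ≡ 3 and 319 ≡ 3 (mod 4), so (11/319) = −(319/11).
Reduce top mod 11: now compute (0/11).
Top reduces to 0: gcd > 1, so the symbol is 0.

0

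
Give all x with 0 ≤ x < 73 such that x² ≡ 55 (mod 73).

73 ≡ 1 (mod 4), so we find a root by search.
Trying successive values, 36² = 1296 ≡ 55 (mod 73). The other root is 73 − 36 = 37.

36, 37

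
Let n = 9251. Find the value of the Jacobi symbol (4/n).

Pull out 2^2: since 9251 ≡ 3 (mod 8), (2/9251) = -1, so (2/9251)^2 = +1.
Reached (1/9251) = 1. Collecting the sign flips along the way, the symbol is +1.

1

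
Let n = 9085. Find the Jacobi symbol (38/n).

Pull out 2: since 9085 ≡ 5 (mod 8), (2/9085) = -1.
Reciprocity: 19 ≡ 3 and 9085 ≡ 1 (mod 4), so (19/9085) = +(9085/19).
Reduce top mod 19: now compute (3/19).
Reciprocity: 3 ≡ 3 and 19 ≡ 3 (mod 4), so (3/19) = −(19/3).
Reduce top mod 3: now compute (1/3).
Reached (1/3) = 1. Collecting the sign flips along the way, the symbol is +1.

1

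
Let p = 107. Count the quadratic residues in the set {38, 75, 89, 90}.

(38/107) = -1 → non-residue.
(75/107) = +1 → QR.
(89/107) = +1 → QR.
(90/107) = +1 → QR.
Total quadratic residues among the 4: 3.

3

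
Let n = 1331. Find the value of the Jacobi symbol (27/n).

Reciprocity: 27 ≡ 3 and 1331 ≡ 3 (mod 4), so (27/1331) = −(1331/27).
Reduce top mod 27: now compute (8/27).
Pull out 2^3: since 27 ≡ 3 (mod 8), (2/27) = -1, so (2/27)^3 = -1.
Reached (1/27) = 1. Collecting the sign flips along the way, the symbol is +1.

1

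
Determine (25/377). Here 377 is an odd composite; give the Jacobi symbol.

Reciprocity: 25 ≡ 1 and 377 ≡ 1 (mod 4), so (25/377) = +(377/25).
Reduce top mod 25: now compute (2/25).
Pull out 2: since 25 ≡ 1 (mod 8), (2/25) = +1.
Reached (1/25) = 1. Collecting the sign flips along the way, the symbol is +1.

1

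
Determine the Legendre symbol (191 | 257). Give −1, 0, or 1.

Reciprocity: 191 ≡ 3 and 257 ≡ 1 (mod 4), so (191/257) = +(257/191).
Reduce top mod 191: now compute (66/191).
Pull out 2: since 191 ≡ 7 (mod 8), (2/191) = +1.
Reciprocity: 33 ≡ 1 and 191 ≡ 3 (mod 4), so (33/191) = +(191/33).
Reduce top mod 33: now compute (26/33).
Pull out 2: since 33 ≡ 1 (mod 8), (2/33) = +1.
Reciprocity: 13 ≡ 1 and 33 ≡ 1 (mod 4), so (13/33) = +(33/13).
Reduce top mod 13: now compute (7/13).
Reciprocity: 7 ≡ 3 and 13 ≡ 1 (mod 4), so (7/13) = +(13/7).
Reduce top mod 7: now compute (6/7).
Pull out 2: since 7 ≡ 7 (mod 8), (2/7) = +1.
Reciprocity: 3 ≡ 3 and 7 ≡ 3 (mod 4), so (3/7) = −(7/3).
Reduce top mod 3: now compute (1/3).
Reached (1/3) = 1. Collecting the sign flips along the way, the symbol is -1.

-1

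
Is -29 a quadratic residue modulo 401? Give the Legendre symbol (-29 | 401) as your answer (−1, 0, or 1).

1

Euler's criterion: (-29/401) ≡ 372^200 (mod 401).
372^2 ≡ 39 (mod 401)
372^4 ≡ 318 (mod 401)
372^8 ≡ 72 (mod 401)
372^16 ≡ 372 (mod 401)
372^32 ≡ 39 (mod 401)
372^64 ≡ 318 (mod 401)
372^128 ≡ 72 (mod 401)
372^200 = 372^(128+64+8) ≡ 1 (mod 401).
Result is 1, so (-29/401) = 1.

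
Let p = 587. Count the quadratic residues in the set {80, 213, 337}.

(80/587) = -1 → non-residue.
(213/587) = -1 → non-residue.
(337/587) = -1 → non-residue.
Total quadratic residues among the 3: 0.

0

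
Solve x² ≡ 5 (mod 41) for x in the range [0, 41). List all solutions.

41 ≡ 1 (mod 4), so we find a root by search.
Trying successive values, 13² = 169 ≡ 5 (mod 41). The other root is 41 − 13 = 28.

13, 28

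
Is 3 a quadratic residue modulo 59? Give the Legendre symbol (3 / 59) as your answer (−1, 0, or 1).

Reciprocity: 3 ≡ 3 and 59 ≡ 3 (mod 4), so (3/59) = −(59/3).
Reduce top mod 3: now compute (2/3).
Pull out 2: since 3 ≡ 3 (mod 8), (2/3) = -1.
Reached (1/3) = 1. Collecting the sign flips along the way, the symbol is +1.

1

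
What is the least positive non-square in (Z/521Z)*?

3

(2/521) = +1, so 2 is a residue.
(3/521) = −1, so 3 is the smallest positive non-residue mod 521.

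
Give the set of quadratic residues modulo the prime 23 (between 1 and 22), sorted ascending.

1,2,3,4,6,8,9,12,13,16,18

Square k = 1,…,11 (k and 23−k give the same square):
1²=1, 2²=4, 3²=9, 4²=16, 5²≡2, 6²≡13, 7²≡3, 8²≡18, 9²≡12, 10²≡8, 11²≡6 (mod 23).
So the quadratic residues mod 23 are {1, 2, 3, 4, 6, 8, 9, 12, 13, 16, 18}.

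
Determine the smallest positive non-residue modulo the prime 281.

3

(2/281) = +1, so 2 is a residue.
(3/281) = −1, so 3 is the smallest positive non-residue mod 281.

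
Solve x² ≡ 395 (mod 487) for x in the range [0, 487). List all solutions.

37, 450

Since 487 ≡ 3 (mod 4), a square root of 395 is 395^((487+1)/4) = 395^122 mod 487.
Repeated squaring: 395^2≡185, 395^4≡135, 395^8≡206, 395^16≡67, 395^32≡106, 395^64≡35 (mod 487).
395^122 = 395^(64+32+16+8+2) ≡ 450 (mod 487).
Check: 450² = 202500 ≡ 395 (mod 487). The two roots are 37 and 450.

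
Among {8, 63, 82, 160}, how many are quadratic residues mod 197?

2

(8/197) = -1 → non-residue.
(63/197) = +1 → QR.
(82/197) = -1 → non-residue.
(160/197) = +1 → QR.
Total quadratic residues among the 4: 2.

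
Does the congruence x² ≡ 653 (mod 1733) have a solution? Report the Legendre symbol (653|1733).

Reciprocity: 653 ≡ 1 and 1733 ≡ 1 (mod 4), so (653/1733) = +(1733/653).
Reduce top mod 653: now compute (427/653).
Reciprocity: 427 ≡ 3 and 653 ≡ 1 (mod 4), so (427/653) = +(653/427).
Reduce top mod 427: now compute (226/427).
Pull out 2: since 427 ≡ 3 (mod 8), (2/427) = -1.
Reciprocity: 113 ≡ 1 and 427 ≡ 3 (mod 4), so (113/427) = +(427/113).
Reduce top mod 113: now compute (88/113).
Pull out 2^3: since 113 ≡ 1 (mod 8), (2/113) = +1, so (2/113)^3 = +1.
Reciprocity: 11 ≡ 3 and 113 ≡ 1 (mod 4), so (11/113) = +(113/11).
Reduce top mod 11: now compute (3/11).
Reciprocity: 3 ≡ 3 and 11 ≡ 3 (mod 4), so (3/11) = −(11/3).
Reduce top mod 3: now compute (2/3).
Pull out 2: since 3 ≡ 3 (mod 8), (2/3) = -1.
Reached (1/3) = 1. Collecting the sign flips along the way, the symbol is -1.

-1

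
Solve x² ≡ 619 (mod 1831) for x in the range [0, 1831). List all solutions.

719, 1112

Since 1831 ≡ 3 (mod 4), a square root of 619 is 619^((1831+1)/4) = 619^458 mod 1831.
Repeated squaring: 619^2≡482, 619^4≡1618, 619^8≡1425, 619^16≡46, 619^32≡285, 619^64≡661, 619^128≡1143, 619^256≡946 (mod 1831).
619^458 = 619^(256+128+64+8+2) ≡ 719 (mod 1831).
Check: 719² = 516961 ≡ 619 (mod 1831). The two roots are 719 and 1112.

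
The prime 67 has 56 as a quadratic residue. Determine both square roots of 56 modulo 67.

18, 49

Since 67 ≡ 3 (mod 4), a square root of 56 is 56^((67+1)/4) = 56^17 mod 67.
Repeated squaring: 56^2≡54, 56^4≡35, 56^8≡19, 56^16≡26 (mod 67).
56^17 = 56^(16+1) ≡ 49 (mod 67).
Check: 49² = 2401 ≡ 56 (mod 67). The two roots are 18 and 49.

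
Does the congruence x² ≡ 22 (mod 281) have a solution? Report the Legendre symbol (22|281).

Euler's criterion: (22/281) ≡ 22^140 (mod 281).
22^2 ≡ 203 (mod 281)
22^4 ≡ 183 (mod 281)
22^8 ≡ 50 (mod 281)
22^16 ≡ 252 (mod 281)
22^32 ≡ 279 (mod 281)
22^64 ≡ 4 (mod 281)
22^128 ≡ 16 (mod 281)
22^140 = 22^(128+8+4) ≡ 280 (mod 281).
Result is 280 ≡ −1, so (22/281) = −1.

-1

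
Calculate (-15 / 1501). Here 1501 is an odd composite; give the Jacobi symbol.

1

First reduce: -15 ≡ 1486 (mod 1501).
Pull out 2: since 1501 ≡ 5 (mod 8), (2/1501) = -1.
Reciprocity: 743 ≡ 3 and 1501 ≡ 1 (mod 4), so (743/1501) = +(1501/743).
Reduce top mod 743: now compute (15/743).
Reciprocity: 15 ≡ 3 and 743 ≡ 3 (mod 4), so (15/743) = −(743/15).
Reduce top mod 15: now compute (8/15).
Pull out 2^3: since 15 ≡ 7 (mod 8), (2/15) = +1, so (2/15)^3 = +1.
Reached (1/15) = 1. Collecting the sign flips along the way, the symbol is +1.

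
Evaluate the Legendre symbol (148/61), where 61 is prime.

First reduce: 148 ≡ 26 (mod 61).
Pull out 2: since 61 ≡ 5 (mod 8), (2/61) = -1.
Reciprocity: 13 ≡ 1 and 61 ≡ 1 (mod 4), so (13/61) = +(61/13).
Reduce top mod 13: now compute (9/13).
Reciprocity: 9 ≡ 1 and 13 ≡ 1 (mod 4), so (9/13) = +(13/9).
Reduce top mod 9: now compute (4/9).
Pull out 2^2: since 9 ≡ 1 (mod 8), (2/9) = +1, so (2/9)^2 = +1.
Reached (1/9) = 1. Collecting the sign flips along the way, the symbol is -1.

-1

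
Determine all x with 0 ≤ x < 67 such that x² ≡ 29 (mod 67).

30, 37

Since 67 ≡ 3 (mod 4), a square root of 29 is 29^((67+1)/4) = 29^17 mod 67.
Repeated squaring: 29^2≡37, 29^4≡29, 29^8≡37, 29^16≡29 (mod 67).
29^17 = 29^(16+1) ≡ 37 (mod 67).
Check: 37² = 1369 ≡ 29 (mod 67). The two roots are 30 and 37.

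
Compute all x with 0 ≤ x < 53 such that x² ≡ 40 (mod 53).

26, 27

53 ≡ 1 (mod 4), so we find a root by search.
Trying successive values, 26² = 676 ≡ 40 (mod 53). The other root is 53 − 26 = 27.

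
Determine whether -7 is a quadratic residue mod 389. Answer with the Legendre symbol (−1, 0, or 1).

1

First reduce: -7 ≡ 382 (mod 389).
Pull out 2: since 389 ≡ 5 (mod 8), (2/389) = -1.
Reciprocity: 191 ≡ 3 and 389 ≡ 1 (mod 4), so (191/389) = +(389/191).
Reduce top mod 191: now compute (7/191).
Reciprocity: 7 ≡ 3 and 191 ≡ 3 (mod 4), so (7/191) = −(191/7).
Reduce top mod 7: now compute (2/7).
Pull out 2: since 7 ≡ 7 (mod 8), (2/7) = +1.
Reached (1/7) = 1. Collecting the sign flips along the way, the symbol is +1.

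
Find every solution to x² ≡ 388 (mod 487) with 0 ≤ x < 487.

Since 487 ≡ 3 (mod 4), a square root of 388 is 388^((487+1)/4) = 388^122 mod 487.
Repeated squaring: 388^2≡61, 388^4≡312, 388^8≡431, 388^16≡214, 388^32≡18, 388^64≡324 (mod 487).
388^122 = 388^(64+32+16+8+2) ≡ 444 (mod 487).
Check: 444² = 197136 ≡ 388 (mod 487). The two roots are 43 and 444.

43, 444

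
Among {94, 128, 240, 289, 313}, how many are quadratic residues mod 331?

3

(94/331) = +1 → QR.
(128/331) = -1 → non-residue.
(240/331) = -1 → non-residue.
(289/331) = +1 → QR.
(313/331) = +1 → QR.
Total quadratic residues among the 5: 3.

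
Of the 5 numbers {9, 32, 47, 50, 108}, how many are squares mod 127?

(9/127) = +1 → QR.
(32/127) = +1 → QR.
(47/127) = +1 → QR.
(50/127) = +1 → QR.
(108/127) = -1 → non-residue.
Total quadratic residues among the 5: 4.

4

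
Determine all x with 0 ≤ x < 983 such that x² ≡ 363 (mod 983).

161, 822

Since 983 ≡ 3 (mod 4), a square root of 363 is 363^((983+1)/4) = 363^246 mod 983.
Repeated squaring: 363^2≡47, 363^4≡243, 363^8≡69, 363^16≡829, 363^32≡124, 363^64≡631, 363^128≡46 (mod 983).
363^246 = 363^(128+64+32+16+4+2) ≡ 161 (mod 983).
Check: 161² = 25921 ≡ 363 (mod 983). The two roots are 161 and 822.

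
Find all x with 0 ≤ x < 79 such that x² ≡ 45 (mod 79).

19, 60

Since 79 ≡ 3 (mod 4), a square root of 45 is 45^((79+1)/4) = 45^20 mod 79.
Repeated squaring: 45^2≡50, 45^4≡51, 45^8≡73, 45^16≡36 (mod 79).
45^20 = 45^(16+4) ≡ 19 (mod 79).
Check: 19² = 361 ≡ 45 (mod 79). The two roots are 19 and 60.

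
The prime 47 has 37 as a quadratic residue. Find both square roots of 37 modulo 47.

15, 32

Since 47 ≡ 3 (mod 4), a square root of 37 is 37^((47+1)/4) = 37^12 mod 47.
Repeated squaring: 37^2≡6, 37^4≡36, 37^8≡27 (mod 47).
37^12 = 37^(8+4) ≡ 32 (mod 47).
Check: 32² = 1024 ≡ 37 (mod 47). The two roots are 15 and 32.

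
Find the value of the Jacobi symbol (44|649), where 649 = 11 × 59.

0

Pull out 2^2: since 649 ≡ 1 (mod 8), (2/649) = +1, so (2/649)^2 = +1.
Reciprocity: 11 ≡ 3 and 649 ≡ 1 (mod 4), so (11/649) = +(649/11).
Reduce top mod 11: now compute (0/11).
Top reduces to 0: gcd > 1, so the symbol is 0.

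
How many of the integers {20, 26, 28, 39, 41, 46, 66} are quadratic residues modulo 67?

2

(20/67) = -1 → non-residue.
(26/67) = +1 → QR.
(28/67) = -1 → non-residue.
(39/67) = +1 → QR.
(41/67) = -1 → non-residue.
(46/67) = -1 → non-residue.
(66/67) = -1 → non-residue.
Total quadratic residues among the 7: 2.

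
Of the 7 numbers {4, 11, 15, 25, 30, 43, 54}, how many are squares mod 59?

3

(4/59) = +1 → QR.
(11/59) = -1 → non-residue.
(15/59) = +1 → QR.
(25/59) = +1 → QR.
(30/59) = -1 → non-residue.
(43/59) = -1 → non-residue.
(54/59) = -1 → non-residue.
Total quadratic residues among the 7: 3.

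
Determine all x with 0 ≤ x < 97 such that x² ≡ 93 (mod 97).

97 ≡ 1 (mod 4), so we find a root by search.
Trying successive values, 44² = 1936 ≡ 93 (mod 97). The other root is 97 − 44 = 53.

44, 53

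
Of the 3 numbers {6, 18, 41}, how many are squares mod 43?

(6/43) = +1 → QR.
(18/43) = -1 → non-residue.
(41/43) = +1 → QR.
Total quadratic residues among the 3: 2.

2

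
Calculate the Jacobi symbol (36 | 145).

1

Pull out 2^2: since 145 ≡ 1 (mod 8), (2/145) = +1, so (2/145)^2 = +1.
Reciprocity: 9 ≡ 1 and 145 ≡ 1 (mod 4), so (9/145) = +(145/9).
Reduce top mod 9: now compute (1/9).
Reached (1/9) = 1. Collecting the sign flips along the way, the symbol is +1.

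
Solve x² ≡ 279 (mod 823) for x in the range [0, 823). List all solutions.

150, 673

Since 823 ≡ 3 (mod 4), a square root of 279 is 279^((823+1)/4) = 279^206 mod 823.
Repeated squaring: 279^2≡479, 279^4≡647, 279^8≡525, 279^16≡743, 279^32≡639, 279^64≡113, 279^128≡424 (mod 823).
279^206 = 279^(128+64+8+4+2) ≡ 673 (mod 823).
Check: 673² = 452929 ≡ 279 (mod 823). The two roots are 150 and 673.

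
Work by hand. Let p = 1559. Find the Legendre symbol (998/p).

1

Pull out 2: since 1559 ≡ 7 (mod 8), (2/1559) = +1.
Reciprocity: 499 ≡ 3 and 1559 ≡ 3 (mod 4), so (499/1559) = −(1559/499).
Reduce top mod 499: now compute (62/499).
Pull out 2: since 499 ≡ 3 (mod 8), (2/499) = -1.
Reciprocity: 31 ≡ 3 and 499 ≡ 3 (mod 4), so (31/499) = −(499/31).
Reduce top mod 31: now compute (3/31).
Reciprocity: 3 ≡ 3 and 31 ≡ 3 (mod 4), so (3/31) = −(31/3).
Reduce top mod 3: now compute (1/3).
Reached (1/3) = 1. Collecting the sign flips along the way, the symbol is +1.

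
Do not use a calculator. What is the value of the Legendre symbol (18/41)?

1

Euler's criterion: (18/41) ≡ 18^20 (mod 41).
18^2 ≡ 37 (mod 41)
18^4 ≡ 16 (mod 41)
18^8 ≡ 10 (mod 41)
18^16 ≡ 18 (mod 41)
18^20 = 18^(16+4) ≡ 1 (mod 41).
Result is 1, so (18/41) = 1.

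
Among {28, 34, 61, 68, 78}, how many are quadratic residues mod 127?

3

(28/127) = -1 → non-residue.
(34/127) = +1 → QR.
(61/127) = +1 → QR.
(68/127) = +1 → QR.
(78/127) = -1 → non-residue.
Total quadratic residues among the 5: 3.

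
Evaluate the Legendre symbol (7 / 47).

Reciprocity: 7 ≡ 3 and 47 ≡ 3 (mod 4), so (7/47) = −(47/7).
Reduce top mod 7: now compute (5/7).
Reciprocity: 5 ≡ 1 and 7 ≡ 3 (mod 4), so (5/7) = +(7/5).
Reduce top mod 5: now compute (2/5).
Pull out 2: since 5 ≡ 5 (mod 8), (2/5) = -1.
Reached (1/5) = 1. Collecting the sign flips along the way, the symbol is +1.

1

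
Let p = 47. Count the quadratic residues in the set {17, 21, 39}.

(17/47) = +1 → QR.
(21/47) = +1 → QR.
(39/47) = -1 → non-residue.
Total quadratic residues among the 3: 2.

2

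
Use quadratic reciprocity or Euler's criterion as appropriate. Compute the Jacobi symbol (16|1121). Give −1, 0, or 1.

1

Pull out 2^4: since 1121 ≡ 1 (mod 8), (2/1121) = +1, so (2/1121)^4 = +1.
Reached (1/1121) = 1. Collecting the sign flips along the way, the symbol is +1.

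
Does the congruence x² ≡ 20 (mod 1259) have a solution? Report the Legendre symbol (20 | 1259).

Pull out 2^2: since 1259 ≡ 3 (mod 8), (2/1259) = -1, so (2/1259)^2 = +1.
Reciprocity: 5 ≡ 1 and 1259 ≡ 3 (mod 4), so (5/1259) = +(1259/5).
Reduce top mod 5: now compute (4/5).
Pull out 2^2: since 5 ≡ 5 (mod 8), (2/5) = -1, so (2/5)^2 = +1.
Reached (1/5) = 1. Collecting the sign flips along the way, the symbol is +1.

1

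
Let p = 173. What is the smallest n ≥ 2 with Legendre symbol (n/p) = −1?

2

(2/173) = −1, so 2 is the smallest positive non-residue mod 173.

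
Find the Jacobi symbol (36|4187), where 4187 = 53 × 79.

Pull out 2^2: since 4187 ≡ 3 (mod 8), (2/4187) = -1, so (2/4187)^2 = +1.
Reciprocity: 9 ≡ 1 and 4187 ≡ 3 (mod 4), so (9/4187) = +(4187/9).
Reduce top mod 9: now compute (2/9).
Pull out 2: since 9 ≡ 1 (mod 8), (2/9) = +1.
Reached (1/9) = 1. Collecting the sign flips along the way, the symbol is +1.

1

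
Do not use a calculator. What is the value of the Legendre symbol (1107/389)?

-1

First reduce: 1107 ≡ 329 (mod 389).
Reciprocity: 329 ≡ 1 and 389 ≡ 1 (mod 4), so (329/389) = +(389/329).
Reduce top mod 329: now compute (60/329).
Pull out 2^2: since 329 ≡ 1 (mod 8), (2/329) = +1, so (2/329)^2 = +1.
Reciprocity: 15 ≡ 3 and 329 ≡ 1 (mod 4), so (15/329) = +(329/15).
Reduce top mod 15: now compute (14/15).
Pull out 2: since 15 ≡ 7 (mod 8), (2/15) = +1.
Reciprocity: 7 ≡ 3 and 15 ≡ 3 (mod 4), so (7/15) = −(15/7).
Reduce top mod 7: now compute (1/7).
Reached (1/7) = 1. Collecting the sign flips along the way, the symbol is -1.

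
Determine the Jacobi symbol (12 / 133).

Pull out 2^2: since 133 ≡ 5 (mod 8), (2/133) = -1, so (2/133)^2 = +1.
Reciprocity: 3 ≡ 3 and 133 ≡ 1 (mod 4), so (3/133) = +(133/3).
Reduce top mod 3: now compute (1/3).
Reached (1/3) = 1. Collecting the sign flips along the way, the symbol is +1.

1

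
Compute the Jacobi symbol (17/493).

0

Reciprocity: 17 ≡ 1 and 493 ≡ 1 (mod 4), so (17/493) = +(493/17).
Reduce top mod 17: now compute (0/17).
Top reduces to 0: gcd > 1, so the symbol is 0.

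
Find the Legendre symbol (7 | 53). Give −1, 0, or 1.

1

Reciprocity: 7 ≡ 3 and 53 ≡ 1 (mod 4), so (7/53) = +(53/7).
Reduce top mod 7: now compute (4/7).
Pull out 2^2: since 7 ≡ 7 (mod 8), (2/7) = +1, so (2/7)^2 = +1.
Reached (1/7) = 1. Collecting the sign flips along the way, the symbol is +1.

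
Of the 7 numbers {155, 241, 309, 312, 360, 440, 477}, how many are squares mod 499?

2

(155/499) = +1 → QR.
(241/499) = -1 → non-residue.
(309/499) = -1 → non-residue.
(312/499) = -1 → non-residue.
(360/499) = -1 → non-residue.
(440/499) = +1 → QR.
(477/499) = -1 → non-residue.
Total quadratic residues among the 7: 2.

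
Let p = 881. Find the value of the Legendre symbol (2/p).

1

Euler's criterion: (2/881) ≡ 2^440 (mod 881).
2^2 ≡ 4 (mod 881)
2^4 ≡ 16 (mod 881)
2^8 ≡ 256 (mod 881)
2^16 ≡ 342 (mod 881)
2^32 ≡ 672 (mod 881)
2^64 ≡ 512 (mod 881)
2^128 ≡ 487 (mod 881)
2^256 ≡ 180 (mod 881)
2^440 = 2^(256+128+32+16+8) ≡ 1 (mod 881).
Result is 1, so (2/881) = 1.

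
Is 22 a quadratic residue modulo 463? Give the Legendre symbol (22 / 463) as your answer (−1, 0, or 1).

-1

Pull out 2: since 463 ≡ 7 (mod 8), (2/463) = +1.
Reciprocity: 11 ≡ 3 and 463 ≡ 3 (mod 4), so (11/463) = −(463/11).
Reduce top mod 11: now compute (1/11).
Reached (1/11) = 1. Collecting the sign flips along the way, the symbol is -1.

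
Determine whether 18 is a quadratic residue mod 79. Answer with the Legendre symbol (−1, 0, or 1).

1

Pull out 2: since 79 ≡ 7 (mod 8), (2/79) = +1.
Reciprocity: 9 ≡ 1 and 79 ≡ 3 (mod 4), so (9/79) = +(79/9).
Reduce top mod 9: now compute (7/9).
Reciprocity: 7 ≡ 3 and 9 ≡ 1 (mod 4), so (7/9) = +(9/7).
Reduce top mod 7: now compute (2/7).
Pull out 2: since 7 ≡ 7 (mod 8), (2/7) = +1.
Reached (1/7) = 1. Collecting the sign flips along the way, the symbol is +1.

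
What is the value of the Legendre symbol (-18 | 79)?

-1

Euler's criterion: (-18/79) ≡ 61^39 (mod 79).
61^2 ≡ 8 (mod 79)
61^4 ≡ 64 (mod 79)
61^8 ≡ 67 (mod 79)
61^16 ≡ 65 (mod 79)
61^32 ≡ 38 (mod 79)
61^39 = 61^(32+4+2+1) ≡ 78 (mod 79).
Result is 78 ≡ −1, so (-18/79) = −1.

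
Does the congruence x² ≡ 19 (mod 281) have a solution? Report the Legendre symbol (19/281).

-1

Euler's criterion: (19/281) ≡ 19^140 (mod 281).
19^2 ≡ 80 (mod 281)
19^4 ≡ 218 (mod 281)
19^8 ≡ 35 (mod 281)
19^16 ≡ 101 (mod 281)
19^32 ≡ 85 (mod 281)
19^64 ≡ 200 (mod 281)
19^128 ≡ 98 (mod 281)
19^140 = 19^(128+8+4) ≡ 280 (mod 281).
Result is 280 ≡ −1, so (19/281) = −1.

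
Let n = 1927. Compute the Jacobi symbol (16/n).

1

Pull out 2^4: since 1927 ≡ 7 (mod 8), (2/1927) = +1, so (2/1927)^4 = +1.
Reached (1/1927) = 1. Collecting the sign flips along the way, the symbol is +1.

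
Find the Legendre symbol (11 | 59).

Reciprocity: 11 ≡ 3 and 59 ≡ 3 (mod 4), so (11/59) = −(59/11).
Reduce top mod 11: now compute (4/11).
Pull out 2^2: since 11 ≡ 3 (mod 8), (2/11) = -1, so (2/11)^2 = +1.
Reached (1/11) = 1. Collecting the sign flips along the way, the symbol is -1.

-1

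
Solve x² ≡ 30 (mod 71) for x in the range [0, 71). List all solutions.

Since 71 ≡ 3 (mod 4), a square root of 30 is 30^((71+1)/4) = 30^18 mod 71.
Repeated squaring: 30^2≡48, 30^4≡32, 30^8≡30, 30^16≡48 (mod 71).
30^18 = 30^(16+2) ≡ 32 (mod 71).
Check: 32² = 1024 ≡ 30 (mod 71). The two roots are 32 and 39.

32, 39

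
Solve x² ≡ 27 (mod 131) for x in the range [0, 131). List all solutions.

Since 131 ≡ 3 (mod 4), a square root of 27 is 27^((131+1)/4) = 27^33 mod 131.
Repeated squaring: 27^2≡74, 27^4≡105, 27^8≡21, 27^16≡48, 27^32≡77 (mod 131).
27^33 = 27^(32+1) ≡ 114 (mod 131).
Check: 114² = 12996 ≡ 27 (mod 131). The two roots are 17 and 114.

17, 114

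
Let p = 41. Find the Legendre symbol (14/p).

-1

Euler's criterion: (14/41) ≡ 14^20 (mod 41).
14^2 ≡ 32 (mod 41)
14^4 ≡ 40 (mod 41)
14^8 ≡ 1 (mod 41)
14^16 ≡ 1 (mod 41)
14^20 = 14^(16+4) ≡ 40 (mod 41).
Result is 40 ≡ −1, so (14/41) = −1.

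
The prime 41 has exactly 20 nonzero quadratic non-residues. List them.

3,6,7,11,12,13,14,15,17,19,22,24,26,27,28,29,30,34,35,38

Square k = 1,…,20 (k and 41−k give the same square):
1²=1, 2²=4, 3²=9, 4²=16, 5²=25, 6²=36, 7²≡8, 8²≡23, 9²≡40, 10²≡18, 11²≡39, 12²≡21, 13²≡5, 14²≡32, 15²≡20, 16²≡10, 17²≡2, 18²≡37, 19²≡33, 20²≡31 (mod 41).
The residues are {1, 2, 4, 5, 8, 9, 10, 16, 18, 20, 21, 23, 25, 31, 32, 33, 36, 37, 39, 40}; the non-residues are the remaining 20 nonzero classes.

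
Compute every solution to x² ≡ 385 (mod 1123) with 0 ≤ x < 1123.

233, 890

Since 1123 ≡ 3 (mod 4), a square root of 385 is 385^((1123+1)/4) = 385^281 mod 1123.
Repeated squaring: 385^2≡1112, 385^4≡121, 385^8≡42, 385^16≡641, 385^32≡986, 385^64≡801, 385^128≡368, 385^256≡664 (mod 1123).
385^281 = 385^(256+16+8+1) ≡ 890 (mod 1123).
Check: 890² = 792100 ≡ 385 (mod 1123). The two roots are 233 and 890.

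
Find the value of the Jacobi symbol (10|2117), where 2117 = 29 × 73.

Pull out 2: since 2117 ≡ 5 (mod 8), (2/2117) = -1.
Reciprocity: 5 ≡ 1 and 2117 ≡ 1 (mod 4), so (5/2117) = +(2117/5).
Reduce top mod 5: now compute (2/5).
Pull out 2: since 5 ≡ 5 (mod 8), (2/5) = -1.
Reached (1/5) = 1. Collecting the sign flips along the way, the symbol is +1.

1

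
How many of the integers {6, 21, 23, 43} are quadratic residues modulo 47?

2

(6/47) = +1 → QR.
(21/47) = +1 → QR.
(23/47) = -1 → non-residue.
(43/47) = -1 → non-residue.
Total quadratic residues among the 4: 2.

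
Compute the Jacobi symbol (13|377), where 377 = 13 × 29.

0

Reciprocity: 13 ≡ 1 and 377 ≡ 1 (mod 4), so (13/377) = +(377/13).
Reduce top mod 13: now compute (0/13).
Top reduces to 0: gcd > 1, so the symbol is 0.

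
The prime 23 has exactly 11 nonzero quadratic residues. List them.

Square k = 1,…,11 (k and 23−k give the same square):
1²=1, 2²=4, 3²=9, 4²=16, 5²≡2, 6²≡13, 7²≡3, 8²≡18, 9²≡12, 10²≡8, 11²≡6 (mod 23).
So the quadratic residues mod 23 are {1, 2, 3, 4, 6, 8, 9, 12, 13, 16, 18}.

1,2,3,4,6,8,9,12,13,16,18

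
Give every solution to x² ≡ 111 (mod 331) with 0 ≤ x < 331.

80, 251

Since 331 ≡ 3 (mod 4), a square root of 111 is 111^((331+1)/4) = 111^83 mod 331.
Repeated squaring: 111^2≡74, 111^4≡180, 111^8≡293, 111^16≡120, 111^32≡167, 111^64≡85 (mod 331).
111^83 = 111^(64+16+2+1) ≡ 80 (mod 331).
Check: 80² = 6400 ≡ 111 (mod 331). The two roots are 80 and 251.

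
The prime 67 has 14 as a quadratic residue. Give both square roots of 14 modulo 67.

Since 67 ≡ 3 (mod 4), a square root of 14 is 14^((67+1)/4) = 14^17 mod 67.
Repeated squaring: 14^2≡62, 14^4≡25, 14^8≡22, 14^16≡15 (mod 67).
14^17 = 14^(16+1) ≡ 9 (mod 67).
Check: 9² = 81 ≡ 14 (mod 67). The two roots are 9 and 58.

9, 58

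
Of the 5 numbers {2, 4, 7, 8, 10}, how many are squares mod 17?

3

(2/17) = +1 → QR.
(4/17) = +1 → QR.
(7/17) = -1 → non-residue.
(8/17) = +1 → QR.
(10/17) = -1 → non-residue.
Total quadratic residues among the 5: 3.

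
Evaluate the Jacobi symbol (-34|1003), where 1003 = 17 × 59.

0

First reduce: -34 ≡ 969 (mod 1003).
Reciprocity: 969 ≡ 1 and 1003 ≡ 3 (mod 4), so (969/1003) = +(1003/969).
Reduce top mod 969: now compute (34/969).
Pull out 2: since 969 ≡ 1 (mod 8), (2/969) = +1.
Reciprocity: 17 ≡ 1 and 969 ≡ 1 (mod 4), so (17/969) = +(969/17).
Reduce top mod 17: now compute (0/17).
Top reduces to 0: gcd > 1, so the symbol is 0.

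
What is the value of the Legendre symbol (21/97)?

-1

Euler's criterion: (21/97) ≡ 21^48 (mod 97).
21^2 ≡ 53 (mod 97)
21^4 ≡ 93 (mod 97)
21^8 ≡ 16 (mod 97)
21^16 ≡ 62 (mod 97)
21^32 ≡ 61 (mod 97)
21^48 = 21^(32+16) ≡ 96 (mod 97).
Result is 96 ≡ −1, so (21/97) = −1.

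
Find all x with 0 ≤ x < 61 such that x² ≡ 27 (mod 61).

24, 37

61 ≡ 1 (mod 4), so we find a root by search.
Trying successive values, 24² = 576 ≡ 27 (mod 61). The other root is 61 − 24 = 37.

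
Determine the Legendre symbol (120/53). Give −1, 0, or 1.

-1

First reduce: 120 ≡ 14 (mod 53).
Pull out 2: since 53 ≡ 5 (mod 8), (2/53) = -1.
Reciprocity: 7 ≡ 3 and 53 ≡ 1 (mod 4), so (7/53) = +(53/7).
Reduce top mod 7: now compute (4/7).
Pull out 2^2: since 7 ≡ 7 (mod 8), (2/7) = +1, so (2/7)^2 = +1.
Reached (1/7) = 1. Collecting the sign flips along the way, the symbol is -1.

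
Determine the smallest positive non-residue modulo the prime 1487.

(2/1487) = +1, so 2 is a residue.
(3/1487) = +1, so 3 is a residue.
(4/1487) = +1, so 4 is a residue.
(5/1487) = −1, so 5 is the smallest positive non-residue mod 1487.

5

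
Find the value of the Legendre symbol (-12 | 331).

1

First reduce: -12 ≡ 319 (mod 331).
Reciprocity: 319 ≡ 3 and 331 ≡ 3 (mod 4), so (319/331) = −(331/319).
Reduce top mod 319: now compute (12/319).
Pull out 2^2: since 319 ≡ 7 (mod 8), (2/319) = +1, so (2/319)^2 = +1.
Reciprocity: 3 ≡ 3 and 319 ≡ 3 (mod 4), so (3/319) = −(319/3).
Reduce top mod 3: now compute (1/3).
Reached (1/3) = 1. Collecting the sign flips along the way, the symbol is +1.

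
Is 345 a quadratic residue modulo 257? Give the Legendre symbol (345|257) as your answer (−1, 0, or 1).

Euler's criterion: (345/257) ≡ 88^128 (mod 257).
88^2 ≡ 34 (mod 257)
88^4 ≡ 128 (mod 257)
88^8 ≡ 193 (mod 257)
88^16 ≡ 241 (mod 257)
88^32 ≡ 256 (mod 257)
88^64 ≡ 1 (mod 257)
88^128 ≡ 1 (mod 257)
88^128 = 88^(128) ≡ 1 (mod 257).
Result is 1, so (345/257) = 1.

1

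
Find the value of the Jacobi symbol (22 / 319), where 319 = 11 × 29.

Pull out 2: since 319 ≡ 7 (mod 8), (2/319) = +1.
Reciprocity: 11 ≡ 3 and 319 ≡ 3 (mod 4), so (11/319) = −(319/11).
Reduce top mod 11: now compute (0/11).
Top reduces to 0: gcd > 1, so the symbol is 0.

0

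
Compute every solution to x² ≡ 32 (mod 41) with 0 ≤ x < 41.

41 ≡ 1 (mod 4), so we find a root by search.
Trying successive values, 14² = 196 ≡ 32 (mod 41). The other root is 41 − 14 = 27.

14, 27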